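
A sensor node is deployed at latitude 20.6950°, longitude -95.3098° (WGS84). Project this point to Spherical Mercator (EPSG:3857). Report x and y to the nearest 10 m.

x -10609840 m, y 2355550 m

Web Mercator is spherical with R = a = 6378137 m.
x = R·λ = 6378137 × -1.663469819 = -10609838.404 m.
y = R·ln tan(π/4 + φ/2) = 6378137 × 0.369315920 = 2355547.532 m.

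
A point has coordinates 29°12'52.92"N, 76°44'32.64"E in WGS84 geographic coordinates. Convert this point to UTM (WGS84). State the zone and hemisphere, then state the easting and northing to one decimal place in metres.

Zone 43N: E 669371.5 m, N 3233030.1 m

Longitude 76.7424° lies in the 6° band [72°, 78°), giving zone 43; latitude is north of the equator, so 43N.
Zone 43 central meridian λ₀ = 6×43 − 183 = 75°; Δλ = +1.7424°.
Transverse Mercator on WGS84 with k₀ = 0.9996 gives E = 669371.522 m, N = 3233030.148 m.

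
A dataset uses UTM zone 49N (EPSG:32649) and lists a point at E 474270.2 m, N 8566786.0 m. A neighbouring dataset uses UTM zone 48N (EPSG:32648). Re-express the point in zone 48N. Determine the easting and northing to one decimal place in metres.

UTM 49N → geographic: φ = 77.17730008°, λ = 109.96139966°.
UTM 48N (λ₀ = 105°) forward: E = 622778.995 m, N = 8571745.483 m.

E 622779.0 m, N 8571745.5 m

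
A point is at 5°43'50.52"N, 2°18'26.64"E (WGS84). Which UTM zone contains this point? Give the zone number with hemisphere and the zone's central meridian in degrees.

UTM zone = ⌊(λ + 180)/6⌋ + 1; 2.3074° ∈ [0°, 6°) → zone 31.
Hemisphere: N (φ ≥ 0).
Central meridian λ₀ = 6×31 − 183 = 3°.

Zone 31N, central meridian 3°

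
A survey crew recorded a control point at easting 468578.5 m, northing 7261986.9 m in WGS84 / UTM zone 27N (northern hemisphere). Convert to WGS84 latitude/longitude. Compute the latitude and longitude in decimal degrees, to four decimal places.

lat 65.4788°, lon -21.6785°

Zone 27N: λ₀ = -21°, k₀ = 0.9996, false easting 500000 m.
Meridian distance M = (N − FN)/k₀ = 7264892.9 m.
Inverse transverse Mercator on WGS84 gives φ = 65.47880020°, λ = -21.67850038°.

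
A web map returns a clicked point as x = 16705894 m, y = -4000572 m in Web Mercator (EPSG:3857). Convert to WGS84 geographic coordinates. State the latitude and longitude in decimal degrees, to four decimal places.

R = 6378137 m. λ = x/R = 150.07159915°.
φ = 2·arctan(exp(y/R)) − 90° = 2·arctan(0.53407) − 90° = -33.78950060°.

lat -33.7895°, lon 150.0716°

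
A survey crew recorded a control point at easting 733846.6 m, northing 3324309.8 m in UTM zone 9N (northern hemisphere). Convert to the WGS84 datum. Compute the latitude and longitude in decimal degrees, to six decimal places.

Zone 9N: λ₀ = -129°, k₀ = 0.9996, false easting 500000 m.
Meridian distance M = (N − FN)/k₀ = 3325640.1 m.
Inverse transverse Mercator on WGS84 gives φ = 30.02749986°, λ = -126.57509986°.

lat 30.027500°, lon -126.575100°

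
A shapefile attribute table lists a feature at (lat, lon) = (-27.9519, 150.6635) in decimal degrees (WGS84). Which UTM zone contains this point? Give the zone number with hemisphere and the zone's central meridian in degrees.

Zone 56S, central meridian 153°

UTM zone = ⌊(λ + 180)/6⌋ + 1; 150.6635° ∈ [150°, 156°) → zone 56.
Hemisphere: S (φ < 0).
Central meridian λ₀ = 6×56 − 183 = 153°.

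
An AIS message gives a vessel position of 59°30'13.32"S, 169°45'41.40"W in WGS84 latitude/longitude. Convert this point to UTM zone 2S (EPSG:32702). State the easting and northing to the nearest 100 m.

Zone 2 central meridian λ₀ = 6×2 − 183 = -171°; Δλ = +1.2385°.
Transverse Mercator on WGS84 with k₀ = 0.9996 gives E = 570110.057 m, N = 3403205.552 m.

E 570100 m, N 3403200 m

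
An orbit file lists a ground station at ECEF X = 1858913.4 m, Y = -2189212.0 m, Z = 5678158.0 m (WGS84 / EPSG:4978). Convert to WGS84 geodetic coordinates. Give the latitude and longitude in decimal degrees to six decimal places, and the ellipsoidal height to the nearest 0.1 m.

λ = atan2(Y, X) = -49.66460010°; p = √(X²+Y²) = 2871969.4 m.
Bowring's method on WGS84 (a = 6378137 m, b = 6356752.314 m) gives φ = 63.32470051°, h = 2059.494 m.

lat 63.324701°, lon -49.664600°, h 2059.5 m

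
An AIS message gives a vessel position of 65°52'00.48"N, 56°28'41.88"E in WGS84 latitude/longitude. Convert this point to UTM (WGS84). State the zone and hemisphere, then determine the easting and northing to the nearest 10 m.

Zone 40N: E 476200 m, N 7305160 m

Longitude 56.4783° lies in the 6° band [54°, 60°), giving zone 40; latitude is north of the equator, so 40N.
Zone 40 central meridian λ₀ = 6×40 − 183 = 57°; Δλ = -0.5217°.
Transverse Mercator on WGS84 with k₀ = 0.9996 gives E = 476198.613 m, N = 7305162.215 m.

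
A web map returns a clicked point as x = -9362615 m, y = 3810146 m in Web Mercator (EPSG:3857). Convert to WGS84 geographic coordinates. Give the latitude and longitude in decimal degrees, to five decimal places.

R = 6378137 m. λ = x/R = -84.10580154°.
φ = 2·arctan(exp(y/R)) − 90° = 2·arctan(1.81734) − 90° = 32.35610310°.

lat 32.35610°, lon -84.10580°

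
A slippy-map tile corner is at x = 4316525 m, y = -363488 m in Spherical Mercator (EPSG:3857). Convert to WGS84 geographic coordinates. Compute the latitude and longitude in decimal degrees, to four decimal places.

lat -3.2635°, lon 38.7760°

R = 6378137 m. λ = x/R = 38.77600382°.
φ = 2·arctan(exp(y/R)) − 90° = 2·arctan(0.94460) − 90° = -3.26350219°.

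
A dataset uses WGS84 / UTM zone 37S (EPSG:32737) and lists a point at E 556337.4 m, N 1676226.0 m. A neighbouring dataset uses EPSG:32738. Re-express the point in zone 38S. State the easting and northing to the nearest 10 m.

E 383010 m, N 1673160 m

UTM 37S → geographic: φ = -74.99320027°, λ = 40.94949854°.
UTM 38S (λ₀ = 45°) forward: E = 383011.847 m, N = 1673155.787 m.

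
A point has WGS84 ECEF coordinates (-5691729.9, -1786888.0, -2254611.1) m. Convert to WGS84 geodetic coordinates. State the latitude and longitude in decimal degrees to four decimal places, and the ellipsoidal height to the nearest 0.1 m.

lat -20.8308°, lon -162.5706°, h 2010.1 m

λ = atan2(Y, X) = -162.57059954°; p = √(X²+Y²) = 5965631.4 m.
Bowring's method on WGS84 (a = 6378137 m, b = 6356752.314 m) gives φ = -20.83080044°, h = 2010.100 m.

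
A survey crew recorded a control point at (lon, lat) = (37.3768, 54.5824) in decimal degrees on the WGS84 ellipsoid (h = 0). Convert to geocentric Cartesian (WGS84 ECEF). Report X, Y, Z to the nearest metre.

WGS84: a = 6378137 m, e² = 0.006694380; N(φ) = a/√(1−e²sin²φ) = 6392363.139 m.
X = (N+h)·cosφ·cosλ = 2943880.200 m; Y = (N+h)·cosφ·sinλ = 2248878.129 m; Z = (N(1−e²)+h)·sinφ = 5174581.085 m.

X 2943880 m, Y 2248878 m, Z 5174581 m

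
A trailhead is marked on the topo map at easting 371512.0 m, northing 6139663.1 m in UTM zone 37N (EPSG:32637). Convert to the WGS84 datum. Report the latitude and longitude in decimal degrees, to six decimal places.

lat 55.386400°, lon 36.971700°

Zone 37N: λ₀ = 39°, k₀ = 0.9996, false easting 500000 m.
Meridian distance M = (N − FN)/k₀ = 6142119.9 m.
Inverse transverse Mercator on WGS84 gives φ = 55.38640045°, λ = 36.97170020°.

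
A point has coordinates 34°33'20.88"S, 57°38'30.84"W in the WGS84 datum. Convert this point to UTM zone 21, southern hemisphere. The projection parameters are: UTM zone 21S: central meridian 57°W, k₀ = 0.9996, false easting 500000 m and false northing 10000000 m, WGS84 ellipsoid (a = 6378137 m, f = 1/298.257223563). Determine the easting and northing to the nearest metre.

E 441110 m, N 6176028 m

Zone 21 central meridian λ₀ = 6×21 − 183 = -57°; Δλ = -0.6419°.
Transverse Mercator on WGS84 with k₀ = 0.9996 gives E = 441110.345 m, N = 6176028.110 m.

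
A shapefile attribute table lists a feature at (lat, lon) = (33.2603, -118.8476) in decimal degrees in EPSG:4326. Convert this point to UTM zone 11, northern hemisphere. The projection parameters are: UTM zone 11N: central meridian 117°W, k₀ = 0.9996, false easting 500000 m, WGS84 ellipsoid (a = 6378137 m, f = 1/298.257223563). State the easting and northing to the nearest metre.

E 327902 m, N 3681667 m

Zone 11 central meridian λ₀ = 6×11 − 183 = -117°; Δλ = -1.8476°.
Transverse Mercator on WGS84 with k₀ = 0.9996 gives E = 327901.517 m, N = 3681666.573 m.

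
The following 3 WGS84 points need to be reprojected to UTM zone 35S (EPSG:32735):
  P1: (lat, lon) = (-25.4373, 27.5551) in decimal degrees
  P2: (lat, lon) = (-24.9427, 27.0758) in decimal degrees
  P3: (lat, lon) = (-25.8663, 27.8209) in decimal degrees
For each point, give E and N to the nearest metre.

P1: E 555816 m, N 7186513 m; P2: E 507653 m, N 7241395 m; P3: E 582248 m, N 7138865 m

UTM zone 35S: λ₀ = 27°, k₀ = 0.9996.
P1 (-25.4373°, 27.5551°) → (555815.648, 7186513.080) m.
P2 (-24.9427°, 27.0758°) → (507652.501, 7241394.841) m.
P3 (-25.8663°, 27.8209°) → (582248.284, 7138865.390) m.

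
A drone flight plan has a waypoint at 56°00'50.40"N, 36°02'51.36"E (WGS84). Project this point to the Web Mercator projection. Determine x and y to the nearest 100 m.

Web Mercator is spherical with R = a = 6378137 m.
x = R·λ = 6378137 × 0.629149307 = 4012800.476 m.
y = R·ln tan(π/4 + φ/2) = 6378137 × 1.185487732 = 7561203.165 m.

x 4012800 m, y 7561200 m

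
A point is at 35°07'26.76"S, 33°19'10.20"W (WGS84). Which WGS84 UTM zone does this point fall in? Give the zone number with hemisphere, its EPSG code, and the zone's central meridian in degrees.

UTM zone = ⌊(λ + 180)/6⌋ + 1; -33.3195° ∈ [-36°, -30°) → zone 25.
Hemisphere: S (φ < 0).
Central meridian λ₀ = 6×25 − 183 = -33°.
EPSG code: 32725.

Zone 25S (EPSG:32725), central meridian -33°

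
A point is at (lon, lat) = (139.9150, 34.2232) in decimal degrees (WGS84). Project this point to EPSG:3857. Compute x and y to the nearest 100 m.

x 15575300 m, y 4058800 m

Web Mercator is spherical with R = a = 6378137 m.
x = R·λ = 6378137 × 2.441977423 = 15575266.554 m.
y = R·ln tan(π/4 + φ/2) = 6378137 × 0.636363228 = 4058811.853 m.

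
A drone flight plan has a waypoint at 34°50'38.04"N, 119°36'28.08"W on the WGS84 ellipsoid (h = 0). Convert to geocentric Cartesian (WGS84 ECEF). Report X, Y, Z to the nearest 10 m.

WGS84: a = 6378137 m, e² = 0.006694380; N(φ) = a/√(1−e²sin²φ) = 6385117.393 m.
X = (N+h)·cosφ·cosλ = -2589043.825 m; Y = (N+h)·cosφ·sinλ = -4556097.050 m; Z = (N(1−e²)+h)·sinφ = 3623667.648 m.

X -2589040 m, Y -4556100 m, Z 3623670 m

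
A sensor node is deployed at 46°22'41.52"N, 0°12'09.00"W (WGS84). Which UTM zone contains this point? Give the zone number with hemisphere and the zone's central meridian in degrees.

UTM zone = ⌊(λ + 180)/6⌋ + 1; -0.2025° ∈ [-6°, 0°) → zone 30.
Hemisphere: N (φ ≥ 0).
Central meridian λ₀ = 6×30 − 183 = -3°.

Zone 30N, central meridian -3°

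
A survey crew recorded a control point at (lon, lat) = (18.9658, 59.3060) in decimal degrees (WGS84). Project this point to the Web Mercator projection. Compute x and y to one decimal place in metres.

Web Mercator is spherical with R = a = 6378137 m.
x = R·λ = 6378137 × 0.331015655 = 2111263.198 m.
y = R·ln tan(π/4 + φ/2) = 6378137 × 1.292982768 = 8246821.232 m.

x 2111263.2 m, y 8246821.2 m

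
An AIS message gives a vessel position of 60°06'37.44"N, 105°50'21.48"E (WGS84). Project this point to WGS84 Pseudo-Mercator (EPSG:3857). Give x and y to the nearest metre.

x 11781977 m, y 8424358 m

Web Mercator is spherical with R = a = 6378137 m.
x = R·λ = 6378137 × 1.847244263 = 11781976.982 m.
y = R·ln tan(π/4 + φ/2) = 6378137 × 1.320818031 = 8424358.356 m.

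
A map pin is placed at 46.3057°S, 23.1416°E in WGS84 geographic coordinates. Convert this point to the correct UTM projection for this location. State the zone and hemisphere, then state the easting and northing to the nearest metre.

Longitude 23.1416° lies in the 6° band [18°, 24°), giving zone 34; latitude is south of the equator, so 34S.
Zone 34 central meridian λ₀ = 6×34 − 183 = 21°; Δλ = +2.1416°.
Transverse Mercator on WGS84 with k₀ = 0.9996 gives E = 664911.729 m, N = 4869757.299 m.

Zone 34S: E 664912 m, N 4869757 m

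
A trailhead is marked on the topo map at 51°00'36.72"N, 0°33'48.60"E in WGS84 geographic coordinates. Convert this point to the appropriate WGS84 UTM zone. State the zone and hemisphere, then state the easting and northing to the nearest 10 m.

Longitude 0.5635° lies in the 6° band [0°, 6°), giving zone 31; latitude is north of the equator, so 31N.
Zone 31 central meridian λ₀ = 6×31 − 183 = 3°; Δλ = -2.4365°.
Transverse Mercator on WGS84 with k₀ = 0.9996 gives E = 329079.951 m, N = 5653784.632 m.

Zone 31N: E 329080 m, N 5653780 m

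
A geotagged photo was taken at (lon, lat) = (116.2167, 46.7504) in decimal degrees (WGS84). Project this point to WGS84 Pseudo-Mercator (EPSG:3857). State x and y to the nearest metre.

x 12937184 m, y 5901428 m

Web Mercator is spherical with R = a = 6378137 m.
x = R·λ = 6378137 × 2.028364061 = 12937183.866 m.
y = R·ln tan(π/4 + φ/2) = 6378137 × 0.925258855 = 5901427.739 m.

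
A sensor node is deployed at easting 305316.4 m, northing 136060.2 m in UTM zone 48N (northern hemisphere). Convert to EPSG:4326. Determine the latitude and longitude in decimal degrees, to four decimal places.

Zone 48N: λ₀ = 105°, k₀ = 0.9996, false easting 500000 m.
Meridian distance M = (N − FN)/k₀ = 136114.6 m.
Inverse transverse Mercator on WGS84 gives φ = 1.23039978°, λ = 103.25030045°.

lat 1.2304°, lon 103.2503°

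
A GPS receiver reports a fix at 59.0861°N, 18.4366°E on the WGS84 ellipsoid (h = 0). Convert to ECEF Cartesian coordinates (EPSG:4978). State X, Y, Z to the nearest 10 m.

WGS84: a = 6378137 m, e² = 0.006694380; N(φ) = a/√(1−e²sin²φ) = 6393909.370 m.
X = (N+h)·cosφ·cosλ = 3116268.645 m; Y = (N+h)·cosφ·sinλ = 1038856.000 m; Z = (N(1−e²)+h)·sinφ = 5448869.850 m.

X 3116270 m, Y 1038860 m, Z 5448870 m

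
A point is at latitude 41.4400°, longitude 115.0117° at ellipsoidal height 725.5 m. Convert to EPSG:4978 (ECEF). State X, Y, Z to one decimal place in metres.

WGS84: a = 6378137 m, e² = 0.006694380; N(φ) = a/√(1−e²sin²φ) = 6387508.963 m.
X = (N+h)·cosφ·cosλ = -2024777.587 m; Y = (N+h)·cosφ·sinλ = 4339835.598 m; Z = (N(1−e²)+h)·sinφ = 4199659.233 m.

X -2024777.6 m, Y 4339835.6 m, Z 4199659.2 m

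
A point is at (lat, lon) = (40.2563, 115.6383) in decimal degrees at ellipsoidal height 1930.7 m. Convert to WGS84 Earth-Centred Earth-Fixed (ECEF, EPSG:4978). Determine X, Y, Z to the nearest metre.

X -2109720 m, Y 4395781 m, Z 4100993 m

WGS84: a = 6378137 m, e² = 0.006694380; N(φ) = a/√(1−e²sin²φ) = 6387070.681 m.
X = (N+h)·cosφ·cosλ = -2109719.584 m; Y = (N+h)·cosφ·sinλ = 4395781.252 m; Z = (N(1−e²)+h)·sinφ = 4100992.930 m.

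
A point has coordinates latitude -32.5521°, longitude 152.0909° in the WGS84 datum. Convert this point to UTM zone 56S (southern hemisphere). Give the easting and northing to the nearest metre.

E 414648 m, N 6398001 m

Zone 56 central meridian λ₀ = 6×56 − 183 = 153°; Δλ = -0.9091°.
Transverse Mercator on WGS84 with k₀ = 0.9996 gives E = 414647.653 m, N = 6398001.151 m.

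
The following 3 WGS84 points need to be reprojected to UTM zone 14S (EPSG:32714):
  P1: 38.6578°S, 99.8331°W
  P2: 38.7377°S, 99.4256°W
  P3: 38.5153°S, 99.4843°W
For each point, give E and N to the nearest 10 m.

UTM zone 14S: λ₀ = -99°, k₀ = 0.9996.
P1 (-38.6578°, -99.8331°) → (427513.652, 5720867.397) m.
P2 (-38.7377°, -99.4256°) → (463010.794, 5712244.507) m.
P3 (-38.5153°, -99.4843°) → (457778.891, 5736897.739) m.

P1: E 427510 m, N 5720870 m; P2: E 463010 m, N 5712240 m; P3: E 457780 m, N 5736900 m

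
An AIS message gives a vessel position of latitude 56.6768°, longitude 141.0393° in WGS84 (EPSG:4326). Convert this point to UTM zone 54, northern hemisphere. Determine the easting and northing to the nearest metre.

E 502408 m, N 6281410 m

Zone 54 central meridian λ₀ = 6×54 − 183 = 141°; Δλ = +0.0393°.
Transverse Mercator on WGS84 with k₀ = 0.9996 gives E = 502408.049 m, N = 6281410.432 m.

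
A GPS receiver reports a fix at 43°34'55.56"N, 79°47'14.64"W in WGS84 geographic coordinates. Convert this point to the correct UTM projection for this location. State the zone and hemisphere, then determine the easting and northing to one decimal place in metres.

Longitude -79.7874° lies in the 6° band [-84°, -78°), giving zone 17; latitude is north of the equator, so 17N.
Zone 17 central meridian λ₀ = 6×17 − 183 = -81°; Δλ = +1.2126°.
Transverse Mercator on WGS84 with k₀ = 0.9996 gives E = 597899.274 m, N = 4826173.553 m.

Zone 17N: E 597899.3 m, N 4826173.6 m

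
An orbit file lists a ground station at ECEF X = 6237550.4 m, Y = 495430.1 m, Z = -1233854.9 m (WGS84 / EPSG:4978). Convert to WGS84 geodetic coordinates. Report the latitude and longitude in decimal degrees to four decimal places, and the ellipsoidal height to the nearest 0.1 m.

lat -11.2283°, lon 4.5413°, h 353.7 m

λ = atan2(Y, X) = 4.54129976°; p = √(X²+Y²) = 6257194.7 m.
Bowring's method on WGS84 (a = 6378137 m, b = 6356752.314 m) gives φ = -11.22829987°, h = 353.692 m.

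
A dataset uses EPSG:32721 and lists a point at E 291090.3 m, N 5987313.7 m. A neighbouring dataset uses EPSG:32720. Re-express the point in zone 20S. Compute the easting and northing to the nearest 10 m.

UTM 21S → geographic: φ = -36.23649991°, λ = -59.32469965°.
UTM 20S (λ₀ = -63°) forward: E = 830322.992 m, N = 5983552.147 m.

E 830320 m, N 5983550 m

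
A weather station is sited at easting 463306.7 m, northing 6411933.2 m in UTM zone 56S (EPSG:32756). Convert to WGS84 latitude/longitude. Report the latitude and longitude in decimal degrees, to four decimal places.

Zone 56S: λ₀ = 153°, k₀ = 0.9996, false easting 500000 m, false northing 10000000 m.
Meridian distance M = (N − FN)/k₀ = -3589502.6 m.
Inverse transverse Mercator on WGS84 gives φ = -32.42909977°, λ = 152.60970018°.

lat -32.4291°, lon 152.6097°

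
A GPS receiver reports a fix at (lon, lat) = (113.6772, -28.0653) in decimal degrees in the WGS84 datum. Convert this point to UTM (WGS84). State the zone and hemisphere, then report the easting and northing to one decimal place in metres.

Longitude 113.6772° lies in the 6° band [108°, 114°), giving zone 49; latitude is south of the equator, so 49S.
Zone 49 central meridian λ₀ = 6×49 − 183 = 111°; Δλ = +2.6772°.
Transverse Mercator on WGS84 with k₀ = 0.9996 gives E = 763123.948 m, N = 6892670.423 m.

Zone 49S: E 763123.9 m, N 6892670.4 m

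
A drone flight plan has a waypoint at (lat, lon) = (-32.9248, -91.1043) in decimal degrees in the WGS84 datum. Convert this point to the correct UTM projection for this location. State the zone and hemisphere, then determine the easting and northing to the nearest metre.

Longitude -91.1043° lies in the 6° band [-96°, -90°), giving zone 15; latitude is south of the equator, so 15S.
Zone 15 central meridian λ₀ = 6×15 − 183 = -93°; Δλ = +1.8957°.
Transverse Mercator on WGS84 with k₀ = 0.9996 gives E = 677251.806 m, N = 6355455.518 m.

Zone 15S: E 677252 m, N 6355456 m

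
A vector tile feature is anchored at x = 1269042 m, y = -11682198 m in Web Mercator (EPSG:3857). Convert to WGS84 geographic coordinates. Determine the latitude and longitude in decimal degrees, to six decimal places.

lat -71.801899°, lon 11.399998°

R = 6378137 m. λ = x/R = 11.39999825°.
φ = 2·arctan(exp(y/R)) − 90° = 2·arctan(0.16016) − 90° = -71.80189872°.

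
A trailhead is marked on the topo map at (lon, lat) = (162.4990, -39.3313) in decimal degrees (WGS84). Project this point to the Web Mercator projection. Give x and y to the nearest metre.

x 18089306 m, y -4769239 m

Web Mercator is spherical with R = a = 6378137 m.
x = R·λ = 6378137 × 2.836142581 = 18089305.934 m.
y = R·ln tan(π/4 + φ/2) = 6378137 × -0.747747998 = -4769239.173 m.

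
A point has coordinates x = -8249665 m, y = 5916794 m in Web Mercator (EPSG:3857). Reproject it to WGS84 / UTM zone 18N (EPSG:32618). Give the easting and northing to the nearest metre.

E 568011 m, N 5188315 m

Web Mercator inverse (R = 6378137 m) → φ = 46.84489724°, λ = -74.10800158°.
UTM 18N forward: E = 568010.518 m, N = 5188314.556 m.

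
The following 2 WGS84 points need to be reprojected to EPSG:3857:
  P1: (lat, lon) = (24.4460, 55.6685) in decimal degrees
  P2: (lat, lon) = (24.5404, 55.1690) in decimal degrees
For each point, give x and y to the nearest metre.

Web Mercator: x = R·λ, y = R·ln tan(π/4+φ/2), R = 6378137 m.
P1 (24.4460°, 55.6685°) → (6196989.073, 2807850.096) m.
P2 (24.5404°, 55.1690°) → (6141384.988, 2819397.833) m.

P1: x 6196989 m, y 2807850 m; P2: x 6141385 m, y 2819398 m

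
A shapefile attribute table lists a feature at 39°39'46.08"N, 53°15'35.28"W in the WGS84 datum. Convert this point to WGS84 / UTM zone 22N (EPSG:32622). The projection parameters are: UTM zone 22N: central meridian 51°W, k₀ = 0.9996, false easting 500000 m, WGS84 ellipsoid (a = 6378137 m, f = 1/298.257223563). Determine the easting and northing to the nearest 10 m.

E 306150 m, N 4392770 m

Zone 22 central meridian λ₀ = 6×22 − 183 = -51°; Δλ = -2.2598°.
Transverse Mercator on WGS84 with k₀ = 0.9996 gives E = 306149.266 m, N = 4392773.095 m.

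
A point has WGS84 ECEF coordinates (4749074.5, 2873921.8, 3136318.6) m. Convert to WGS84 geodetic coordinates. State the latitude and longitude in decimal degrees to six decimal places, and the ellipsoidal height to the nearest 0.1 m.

λ = atan2(Y, X) = 31.18040032°; p = √(X²+Y²) = 5550958.0 m.
Bowring's method on WGS84 (a = 6378137 m, b = 6356752.314 m) gives φ = 29.63169989°, h = 2763.689 m.

lat 29.631700°, lon 31.180400°, h 2763.7 m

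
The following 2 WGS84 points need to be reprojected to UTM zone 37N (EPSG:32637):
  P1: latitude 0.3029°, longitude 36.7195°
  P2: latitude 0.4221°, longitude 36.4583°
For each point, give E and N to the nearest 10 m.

UTM zone 37N: λ₀ = 39°, k₀ = 0.9996.
P1 (0.3029°, 36.7195°) → (246173.493, 33506.270) m.
P2 (0.4221°, 36.4583°) → (217086.628, 46700.993) m.

P1: E 246170 m, N 33510 m; P2: E 217090 m, N 46700 m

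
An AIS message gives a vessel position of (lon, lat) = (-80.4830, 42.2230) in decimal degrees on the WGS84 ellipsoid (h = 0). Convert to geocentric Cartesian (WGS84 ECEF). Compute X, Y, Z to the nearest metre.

WGS84: a = 6378137 m, e² = 0.006694380; N(φ) = a/√(1−e²sin²φ) = 6387800.223 m.
X = (N+h)·cosφ·cosλ = 782123.621 m; Y = (N+h)·cosφ·sinλ = -4665282.646 m; Z = (N(1−e²)+h)·sinφ = 4263979.103 m.

X 782124 m, Y -4665283 m, Z 4263979 m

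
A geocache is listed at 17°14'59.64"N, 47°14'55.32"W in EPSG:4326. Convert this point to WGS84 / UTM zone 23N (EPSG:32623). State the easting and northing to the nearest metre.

Zone 23 central meridian λ₀ = 6×23 − 183 = -45°; Δλ = -2.2487°.
Transverse Mercator on WGS84 with k₀ = 0.9996 gives E = 260909.651 m, N = 1908592.383 m.

E 260910 m, N 1908592 m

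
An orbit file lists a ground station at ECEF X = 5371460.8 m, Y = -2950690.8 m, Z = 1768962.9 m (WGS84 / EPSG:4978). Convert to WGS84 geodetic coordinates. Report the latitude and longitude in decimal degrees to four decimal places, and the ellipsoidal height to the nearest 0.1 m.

λ = atan2(Y, X) = -28.78119996°; p = √(X²+Y²) = 6128553.4 m.
Bowring's method on WGS84 (a = 6378137 m, b = 6356752.314 m) gives φ = 16.20320017°, h = 2261.026 m.

lat 16.2032°, lon -28.7812°, h 2261.0 m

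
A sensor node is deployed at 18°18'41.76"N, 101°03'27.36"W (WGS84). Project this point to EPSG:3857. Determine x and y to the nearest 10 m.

Web Mercator is spherical with R = a = 6378137 m.
x = R·λ = 6378137 × -1.763787854 = -11249680.573 m.
y = R·ln tan(π/4 + φ/2) = 6378137 × 0.325181666 = 2074053.219 m.

x -11249680 m, y 2074050 m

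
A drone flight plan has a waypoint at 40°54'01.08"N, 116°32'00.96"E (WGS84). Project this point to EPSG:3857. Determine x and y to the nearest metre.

x 12972461 m, y 4997647 m

Web Mercator is spherical with R = a = 6378137 m.
x = R·λ = 6378137 × 2.033895009 = 12972461.012 m.
y = R·ln tan(π/4 + φ/2) = 6378137 × 0.783559061 = 4997647.040 m.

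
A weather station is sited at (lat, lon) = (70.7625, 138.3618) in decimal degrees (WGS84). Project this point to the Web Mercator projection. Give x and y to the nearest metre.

x 15402365 m, y 11321550 m

Web Mercator is spherical with R = a = 6378137 m.
x = R·λ = 6378137 × 2.414868969 = 15402365.121 m.
y = R·ln tan(π/4 + φ/2) = 6378137 × 1.775055937 = 11321549.948 m.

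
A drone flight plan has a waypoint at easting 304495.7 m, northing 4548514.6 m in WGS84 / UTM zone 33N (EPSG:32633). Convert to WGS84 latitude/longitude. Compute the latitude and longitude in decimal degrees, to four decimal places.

lat 41.0644°, lon 12.6732°

Zone 33N: λ₀ = 15°, k₀ = 0.9996, false easting 500000 m.
Meridian distance M = (N − FN)/k₀ = 4550334.7 m.
Inverse transverse Mercator on WGS84 gives φ = 41.06439966°, λ = 12.67320017°.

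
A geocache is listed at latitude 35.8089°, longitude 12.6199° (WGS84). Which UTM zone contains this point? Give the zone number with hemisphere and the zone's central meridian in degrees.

UTM zone = ⌊(λ + 180)/6⌋ + 1; 12.6199° ∈ [12°, 18°) → zone 33.
Hemisphere: N (φ ≥ 0).
Central meridian λ₀ = 6×33 − 183 = 15°.

Zone 33N, central meridian 15°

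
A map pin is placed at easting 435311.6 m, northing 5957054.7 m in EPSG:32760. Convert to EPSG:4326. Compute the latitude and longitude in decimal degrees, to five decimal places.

lat -36.52970°, lon 176.27740°

Zone 60S: λ₀ = 177°, k₀ = 0.9996, false easting 500000 m, false northing 10000000 m.
Meridian distance M = (N − FN)/k₀ = -4044563.1 m.
Inverse transverse Mercator on WGS84 gives φ = -36.52969958°, λ = 176.27740018°.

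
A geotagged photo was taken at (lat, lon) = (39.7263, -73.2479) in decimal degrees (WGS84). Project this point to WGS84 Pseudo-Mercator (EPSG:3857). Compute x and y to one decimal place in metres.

Web Mercator is spherical with R = a = 6378137 m.
x = R·λ = 6378137 × -1.278417025 = -8153918.930 m.
y = R·ln tan(π/4 + φ/2) = 6378137 × 0.756686207 = 4826248.291 m.

x -8153918.9 m, y 4826248.3 m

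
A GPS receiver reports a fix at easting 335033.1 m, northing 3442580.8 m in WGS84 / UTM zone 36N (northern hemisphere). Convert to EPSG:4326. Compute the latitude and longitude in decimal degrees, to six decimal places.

Zone 36N: λ₀ = 33°, k₀ = 0.9996, false easting 500000 m.
Meridian distance M = (N − FN)/k₀ = 3443958.4 m.
Inverse transverse Mercator on WGS84 gives φ = 31.10549985°, λ = 31.27019980°.

lat 31.105500°, lon 31.270200°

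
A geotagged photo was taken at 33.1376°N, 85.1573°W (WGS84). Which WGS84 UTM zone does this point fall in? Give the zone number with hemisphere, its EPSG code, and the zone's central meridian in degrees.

Zone 16N (EPSG:32616), central meridian -87°

UTM zone = ⌊(λ + 180)/6⌋ + 1; -85.1573° ∈ [-90°, -84°) → zone 16.
Hemisphere: N (φ ≥ 0).
Central meridian λ₀ = 6×16 − 183 = -87°.
EPSG code: 32616.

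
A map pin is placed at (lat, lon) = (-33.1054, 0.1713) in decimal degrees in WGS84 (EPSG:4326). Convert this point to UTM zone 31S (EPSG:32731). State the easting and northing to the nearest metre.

E 236026 m, N 6333468 m

Zone 31 central meridian λ₀ = 6×31 − 183 = 3°; Δλ = -2.8287°.
Transverse Mercator on WGS84 with k₀ = 0.9996 gives E = 236025.679 m, N = 6333467.511 m.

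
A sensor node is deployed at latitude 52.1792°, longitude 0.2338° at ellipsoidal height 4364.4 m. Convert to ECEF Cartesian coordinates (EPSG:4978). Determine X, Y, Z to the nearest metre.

X 3921872 m, Y 16004 m, Z 5018502 m

WGS84: a = 6378137 m, e² = 0.006694380; N(φ) = a/√(1−e²sin²φ) = 6391500.412 m.
X = (N+h)·cosφ·cosλ = 3921872.393 m; Y = (N+h)·cosφ·sinλ = 16003.602 m; Z = (N(1−e²)+h)·sinφ = 5018502.265 m.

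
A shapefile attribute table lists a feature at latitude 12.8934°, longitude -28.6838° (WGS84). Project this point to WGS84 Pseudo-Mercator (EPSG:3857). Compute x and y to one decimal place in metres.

x -3193066.0 m, y 1447556.1 m

Web Mercator is spherical with R = a = 6378137 m.
x = R·λ = 6378137 × -0.500626752 = -3193066.010 m.
y = R·ln tan(π/4 + φ/2) = 6378137 × 0.226955940 = 1447556.080 m.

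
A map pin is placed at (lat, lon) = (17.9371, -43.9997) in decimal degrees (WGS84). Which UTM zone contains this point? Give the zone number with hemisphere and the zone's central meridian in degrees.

UTM zone = ⌊(λ + 180)/6⌋ + 1; -43.9997° ∈ [-48°, -42°) → zone 23.
Hemisphere: N (φ ≥ 0).
Central meridian λ₀ = 6×23 − 183 = -45°.

Zone 23N, central meridian -45°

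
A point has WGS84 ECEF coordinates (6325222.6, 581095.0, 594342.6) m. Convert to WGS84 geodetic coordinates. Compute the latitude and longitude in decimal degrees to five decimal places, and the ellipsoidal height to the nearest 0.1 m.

lat 5.38140°, lon 5.24900°, h 1654.2 m

λ = atan2(Y, X) = 5.24900017°; p = √(X²+Y²) = 6351859.0 m.
Bowring's method on WGS84 (a = 6378137 m, b = 6356752.314 m) gives φ = 5.38140041°, h = 1654.182 m.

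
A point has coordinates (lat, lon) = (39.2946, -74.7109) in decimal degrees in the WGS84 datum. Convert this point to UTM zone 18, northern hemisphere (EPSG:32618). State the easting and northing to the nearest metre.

Zone 18 central meridian λ₀ = 6×18 − 183 = -75°; Δλ = +0.2891°.
Transverse Mercator on WGS84 with k₀ = 0.9996 gives E = 524929.555 m, N = 4349509.322 m.

E 524930 m, N 4349509 m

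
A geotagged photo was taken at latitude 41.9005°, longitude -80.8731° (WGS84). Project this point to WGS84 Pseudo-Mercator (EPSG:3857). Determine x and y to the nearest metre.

x -9002752 m, y 5146086 m

Web Mercator is spherical with R = a = 6378137 m.
x = R·λ = 6378137 × -1.411501871 = -9002752.311 m.
y = R·ln tan(π/4 + φ/2) = 6378137 × 0.806832224 = 5146086.460 m.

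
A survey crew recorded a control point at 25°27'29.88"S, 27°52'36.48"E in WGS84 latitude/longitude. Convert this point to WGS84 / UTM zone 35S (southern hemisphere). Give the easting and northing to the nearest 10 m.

Zone 35 central meridian λ₀ = 6×35 − 183 = 27°; Δλ = +0.8768°.
Transverse Mercator on WGS84 with k₀ = 0.9996 gives E = 588148.799 m, N = 7184013.836 m.

E 588150 m, N 7184010 m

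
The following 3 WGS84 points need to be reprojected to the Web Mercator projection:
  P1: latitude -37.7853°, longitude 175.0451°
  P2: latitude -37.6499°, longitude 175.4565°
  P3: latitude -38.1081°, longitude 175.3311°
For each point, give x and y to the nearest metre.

P1: x 19485931 m, y -4549140 m; P2: x 19531728 m, y -4530086 m; P3: x 19517769 m, y -4594708 m

Web Mercator: x = R·λ, y = R·ln tan(π/4+φ/2), R = 6378137 m.
P1 (-37.7853°, 175.0451°) → (19485931.398, -4549140.144) m.
P2 (-37.6499°, 175.4565°) → (19531728.236, -4530085.798) m.
P3 (-38.1081°, 175.3311°) → (19517768.772, -4594707.993) m.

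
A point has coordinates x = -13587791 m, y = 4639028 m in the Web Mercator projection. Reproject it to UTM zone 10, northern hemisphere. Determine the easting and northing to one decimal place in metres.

E 581951.6 m, N 4252911.3 m

Web Mercator inverse (R = 6378137 m) → φ = 38.42069808°, λ = -122.06120333°.
UTM 10N forward: E = 581951.593 m, N = 4252911.267 m.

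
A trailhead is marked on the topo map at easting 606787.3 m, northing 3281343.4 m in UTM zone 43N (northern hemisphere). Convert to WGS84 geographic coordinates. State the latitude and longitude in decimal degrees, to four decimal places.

lat 29.6575°, lon 76.1034°

Zone 43N: λ₀ = 75°, k₀ = 0.9996, false easting 500000 m.
Meridian distance M = (N − FN)/k₀ = 3282656.5 m.
Inverse transverse Mercator on WGS84 gives φ = 29.65750002°, λ = 76.10339996°.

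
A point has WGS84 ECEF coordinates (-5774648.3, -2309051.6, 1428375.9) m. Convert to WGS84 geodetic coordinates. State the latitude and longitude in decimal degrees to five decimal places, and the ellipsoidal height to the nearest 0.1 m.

lat 13.01910°, lon -158.20550°, h 4047.7 m

λ = atan2(Y, X) = -158.20549960°; p = √(X²+Y²) = 6219186.6 m.
Bowring's method on WGS84 (a = 6378137 m, b = 6356752.314 m) gives φ = 13.01910033°, h = 4047.698 m.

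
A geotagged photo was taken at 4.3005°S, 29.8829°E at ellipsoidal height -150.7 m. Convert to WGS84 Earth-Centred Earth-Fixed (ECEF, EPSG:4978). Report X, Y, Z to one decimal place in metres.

X 5514538.2 m, Y 3168810.4 m, Z -475075.9 m

WGS84: a = 6378137 m, e² = 0.006694380; N(φ) = a/√(1−e²sin²φ) = 6378257.050 m.
X = (N+h)·cosφ·cosλ = 5514538.176 m; Y = (N+h)·cosφ·sinλ = 3168810.4496 m; Z = (N(1−e²)+h)·sinφ = -475075.948 m.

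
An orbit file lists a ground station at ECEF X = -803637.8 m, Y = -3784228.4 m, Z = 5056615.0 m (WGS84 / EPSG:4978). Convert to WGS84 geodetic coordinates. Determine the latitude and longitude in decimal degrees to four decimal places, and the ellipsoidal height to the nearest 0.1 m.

lat 52.7673°, lon -101.9895°, h 2132.6 m

λ = atan2(Y, X) = -101.98950033°; p = √(X²+Y²) = 3868619.7 m.
Bowring's method on WGS84 (a = 6378137 m, b = 6356752.314 m) gives φ = 52.76729983°, h = 2132.604 m.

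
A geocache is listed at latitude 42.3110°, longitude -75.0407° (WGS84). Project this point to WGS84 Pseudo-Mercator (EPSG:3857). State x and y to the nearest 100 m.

x -8353500 m, y 5207700 m

Web Mercator is spherical with R = a = 6378137 m.
x = R·λ = 6378137 × -1.309707288 = -8353492.513 m.
y = R·ln tan(π/4 + φ/2) = 6378137 × 0.816489232 = 5207680.180 m.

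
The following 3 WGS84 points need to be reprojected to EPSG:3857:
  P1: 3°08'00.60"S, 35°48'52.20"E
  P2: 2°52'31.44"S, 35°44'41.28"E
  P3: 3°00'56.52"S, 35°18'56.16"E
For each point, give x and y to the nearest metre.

P1: x 3986852 m, y -348994 m; P2: x 3979093 m, y -320223 m; P3: x 3931315 m, y -335861 m

Web Mercator: x = R·λ, y = R·ln tan(π/4+φ/2), R = 6378137 m.
P1 (-3.1335°, 35.8145°) → (3986851.903, -348993.640) m.
P2 (-2.8754°, 35.7448°) → (3979092.935, -320222.508) m.
P3 (-3.0157°, 35.3156°) → (3931314.609, -335861.298) m.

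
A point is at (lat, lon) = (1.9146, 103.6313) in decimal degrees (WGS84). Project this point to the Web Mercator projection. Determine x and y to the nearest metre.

Web Mercator is spherical with R = a = 6378137 m.
x = R·λ = 6378137 × 1.808707393 = 11536183.546 m.
y = R·ln tan(π/4 + φ/2) = 6378137 × 0.033422295 = 213171.973 m.

x 11536184 m, y 213172 m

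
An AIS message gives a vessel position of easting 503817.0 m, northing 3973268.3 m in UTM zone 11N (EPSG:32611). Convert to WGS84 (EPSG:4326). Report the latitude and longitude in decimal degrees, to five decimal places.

Zone 11N: λ₀ = -117°, k₀ = 0.9996, false easting 500000 m.
Meridian distance M = (N − FN)/k₀ = 3974858.2 m.
Inverse transverse Mercator on WGS84 gives φ = 35.90370011°, λ = -116.95770031°.

lat 35.90370°, lon -116.95770°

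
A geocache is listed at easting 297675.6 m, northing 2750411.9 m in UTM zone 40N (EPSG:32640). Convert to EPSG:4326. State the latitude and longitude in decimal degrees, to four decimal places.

Zone 40N: λ₀ = 57°, k₀ = 0.9996, false easting 500000 m.
Meridian distance M = (N − FN)/k₀ = 2751512.5 m.
Inverse transverse Mercator on WGS84 gives φ = 24.85529966°, λ = 54.99760029°.

lat 24.8553°, lon 54.9976°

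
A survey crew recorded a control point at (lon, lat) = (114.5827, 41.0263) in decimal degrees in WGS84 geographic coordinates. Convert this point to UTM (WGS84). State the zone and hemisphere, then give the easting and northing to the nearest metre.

Longitude 114.5827° lies in the 6° band [114°, 120°), giving zone 50; latitude is north of the equator, so 50N.
Zone 50 central meridian λ₀ = 6×50 − 183 = 117°; Δλ = -2.4173°.
Transverse Mercator on WGS84 with k₀ = 0.9996 gives E = 296773.748 m, N = 4544491.555 m.

Zone 50N: E 296774 m, N 4544492 m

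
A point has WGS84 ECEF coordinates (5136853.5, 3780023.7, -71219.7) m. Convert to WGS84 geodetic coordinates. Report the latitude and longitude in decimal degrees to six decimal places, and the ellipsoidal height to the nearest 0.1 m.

lat -0.644100°, lon 36.348000°, h 24.9 m

λ = atan2(Y, X) = 36.34800016°; p = √(X²+Y²) = 6377761.6 m.
Bowring's method on WGS84 (a = 6378137 m, b = 6356752.314 m) gives φ = -0.64409999°, h = 24.920 m.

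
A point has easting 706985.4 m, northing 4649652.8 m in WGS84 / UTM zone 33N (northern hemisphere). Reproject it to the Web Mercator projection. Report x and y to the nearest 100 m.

x 1947900 m, y 5156700 m

Unproject from UTM 33N (λ₀ = 15°) → φ = 41.97170014°, λ = 17.49810025°.
Web Mercator (R = 6378137 m): x = 1947879.610 m, y = 5156741.205 m.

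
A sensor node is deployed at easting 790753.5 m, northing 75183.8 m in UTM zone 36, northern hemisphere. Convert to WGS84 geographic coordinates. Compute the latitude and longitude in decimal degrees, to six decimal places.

Zone 36N: λ₀ = 33°, k₀ = 0.9996, false easting 500000 m.
Meridian distance M = (N − FN)/k₀ = 75213.9 m.
Inverse transverse Mercator on WGS84 gives φ = 0.67949959°, λ = 35.61219957°.

lat 0.679500°, lon 35.612200°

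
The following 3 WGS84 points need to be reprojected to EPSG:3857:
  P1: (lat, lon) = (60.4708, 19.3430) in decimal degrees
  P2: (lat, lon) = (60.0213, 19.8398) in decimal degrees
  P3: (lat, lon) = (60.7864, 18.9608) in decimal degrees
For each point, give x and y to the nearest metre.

P1: x 2153253 m, y 8505311 m; P2: x 2208556 m, y 8404482 m; P3: x 2110707 m, y 8576942 m

Web Mercator: x = R·λ, y = R·ln tan(π/4+φ/2), R = 6378137 m.
P1 (60.4708°, 19.3430°) → (2153252.910, 8505310.580) m.
P2 (60.0213°, 19.8398°) → (2208556.433, 8404481.628) m.
P3 (60.7864°, 18.9608°) → (2110706.601, 8576941.548) m.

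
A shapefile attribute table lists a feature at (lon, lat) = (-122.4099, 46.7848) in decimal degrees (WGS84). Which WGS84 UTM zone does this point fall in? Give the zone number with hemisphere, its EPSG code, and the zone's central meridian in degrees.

UTM zone = ⌊(λ + 180)/6⌋ + 1; -122.4099° ∈ [-126°, -120°) → zone 10.
Hemisphere: N (φ ≥ 0).
Central meridian λ₀ = 6×10 − 183 = -123°.
EPSG code: 32610.

Zone 10N (EPSG:32610), central meridian -123°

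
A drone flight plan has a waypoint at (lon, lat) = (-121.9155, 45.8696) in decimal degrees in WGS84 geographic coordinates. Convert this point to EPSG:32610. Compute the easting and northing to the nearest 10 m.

E 584170 m, N 5080130 m

Zone 10 central meridian λ₀ = 6×10 − 183 = -123°; Δλ = +1.0845°.
Transverse Mercator on WGS84 with k₀ = 0.9996 gives E = 584172.250 m, N = 5080131.130 m.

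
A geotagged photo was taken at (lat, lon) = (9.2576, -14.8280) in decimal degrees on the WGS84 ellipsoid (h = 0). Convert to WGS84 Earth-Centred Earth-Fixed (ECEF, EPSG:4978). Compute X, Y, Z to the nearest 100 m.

WGS84: a = 6378137 m, e² = 0.006694380; N(φ) = a/√(1−e²sin²φ) = 6378689.586 m.
X = (N+h)·cosφ·cosλ = 6085953.830 m; Y = (N+h)·cosφ·sinλ = -1611160.550 m; Z = (N(1−e²)+h)·sinφ = 1019292.501 m.

X 6086000 m, Y -1611200 m, Z 1019300 m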